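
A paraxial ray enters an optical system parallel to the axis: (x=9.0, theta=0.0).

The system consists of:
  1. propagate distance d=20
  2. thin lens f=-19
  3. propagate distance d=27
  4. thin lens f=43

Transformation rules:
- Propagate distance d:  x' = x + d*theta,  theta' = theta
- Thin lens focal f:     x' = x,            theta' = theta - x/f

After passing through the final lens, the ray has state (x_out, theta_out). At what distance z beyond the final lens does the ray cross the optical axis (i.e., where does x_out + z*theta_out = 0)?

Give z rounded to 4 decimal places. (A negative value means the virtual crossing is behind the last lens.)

Initial: x=9.0000 theta=0.0000
After 1 (propagate distance d=20): x=9.0000 theta=0.0000
After 2 (thin lens f=-19): x=9.0000 theta=9/19 (≈0.4737)
After 3 (propagate distance d=27): x=414/19 (≈21.7895) theta=9/19 (≈0.4737)
After 4 (thin lens f=43): x=414/19 (≈21.7895) theta=-27/817 (≈-0.0330)
z_focus = -x_out/theta_out = -(414/19)/(-27/817) = 1978/3 ≈ 659.3333
Rounded to 4 decimal places: z = 659.3333

Answer: 659.3333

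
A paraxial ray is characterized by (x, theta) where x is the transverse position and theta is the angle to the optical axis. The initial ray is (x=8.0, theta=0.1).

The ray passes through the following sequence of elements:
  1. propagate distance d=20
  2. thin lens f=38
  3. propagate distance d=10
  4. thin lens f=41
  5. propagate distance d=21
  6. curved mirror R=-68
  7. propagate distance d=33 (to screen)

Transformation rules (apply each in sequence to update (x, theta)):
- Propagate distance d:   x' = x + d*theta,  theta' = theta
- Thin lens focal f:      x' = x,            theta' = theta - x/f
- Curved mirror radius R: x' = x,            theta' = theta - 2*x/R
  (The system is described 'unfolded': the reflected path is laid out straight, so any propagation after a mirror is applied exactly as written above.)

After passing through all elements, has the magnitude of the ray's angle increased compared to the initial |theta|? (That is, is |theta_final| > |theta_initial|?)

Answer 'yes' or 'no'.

Answer: yes

Derivation:
Initial: x=8.0000 theta=0.1000
After 1 (propagate distance d=20): x=10.0000 theta=0.1000
After 2 (thin lens f=38): x=10.0000 theta=-31/190 (≈-0.1632)
After 3 (propagate distance d=10): x=159/19 (≈8.3684) theta=-31/190 (≈-0.1632)
After 4 (thin lens f=41): x=159/19 (≈8.3684) theta=-2861/7790 (≈-0.3673)
After 5 (propagate distance d=21): x=5109/7790 (≈0.6558) theta=-2861/7790 (≈-0.3673)
After 6 (curved mirror R=-68): x=5109/7790 (≈0.6558) theta=-18433/52972 (≈-0.3480)
After 7 (propagate distance d=33 (to screen)): x=-2867739/264860 (≈-10.8274) theta=-18433/52972 (≈-0.3480)
|theta_initial|=0.1000 |theta_final|=18433/52972 (≈0.3480) -> increased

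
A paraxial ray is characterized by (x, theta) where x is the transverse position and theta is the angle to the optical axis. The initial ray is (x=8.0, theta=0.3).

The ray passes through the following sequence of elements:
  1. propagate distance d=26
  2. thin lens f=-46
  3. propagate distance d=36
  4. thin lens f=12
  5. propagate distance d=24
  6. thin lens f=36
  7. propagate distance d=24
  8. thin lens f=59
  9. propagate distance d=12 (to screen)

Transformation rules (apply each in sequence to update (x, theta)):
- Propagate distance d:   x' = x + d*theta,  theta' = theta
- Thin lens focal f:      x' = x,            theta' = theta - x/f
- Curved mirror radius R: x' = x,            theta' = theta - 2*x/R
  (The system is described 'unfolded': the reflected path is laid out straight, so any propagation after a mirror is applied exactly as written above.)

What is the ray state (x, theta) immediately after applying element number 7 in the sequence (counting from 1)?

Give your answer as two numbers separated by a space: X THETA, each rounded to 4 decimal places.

Initial: x=8.0000 theta=0.3000
After 1 (propagate distance d=26): x=15.8000 theta=0.3000
After 2 (thin lens f=-46): x=15.8000 theta=74/115 (≈0.6435)
After 3 (propagate distance d=36): x=4481/115 (≈38.9652) theta=74/115 (≈0.6435)
After 4 (thin lens f=12): x=4481/115 (≈38.9652) theta=-3593/1380 (≈-2.6036)
After 5 (propagate distance d=24): x=-541/23 (≈-23.5217) theta=-3593/1380 (≈-2.6036)
After 6 (thin lens f=36): x=-541/23 (≈-23.5217) theta=-4037/2070 (≈-1.9502)
After 7 (propagate distance d=24): x=-24263/345 (≈-70.3275) theta=-4037/2070 (≈-1.9502)
Rounded to 4 decimal places: x = -70.3275, theta = -1.9502

Answer: -70.3275 -1.9502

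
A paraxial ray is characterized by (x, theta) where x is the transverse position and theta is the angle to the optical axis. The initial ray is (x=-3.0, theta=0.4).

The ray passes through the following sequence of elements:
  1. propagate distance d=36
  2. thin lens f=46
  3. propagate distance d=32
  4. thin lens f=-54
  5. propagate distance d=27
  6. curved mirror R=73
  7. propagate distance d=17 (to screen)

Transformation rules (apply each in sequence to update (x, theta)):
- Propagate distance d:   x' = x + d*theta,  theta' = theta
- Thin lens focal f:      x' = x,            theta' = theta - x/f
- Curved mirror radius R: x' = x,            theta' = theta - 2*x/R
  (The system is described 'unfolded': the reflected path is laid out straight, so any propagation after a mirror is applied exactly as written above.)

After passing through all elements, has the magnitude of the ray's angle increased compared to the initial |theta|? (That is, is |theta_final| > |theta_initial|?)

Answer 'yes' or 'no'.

Answer: no

Derivation:
Initial: x=-3.0000 theta=0.4000
After 1 (propagate distance d=36): x=11.4000 theta=0.4000
After 2 (thin lens f=46): x=11.4000 theta=7/46 (≈0.1522)
After 3 (propagate distance d=32): x=1871/115 (≈16.2696) theta=7/46 (≈0.1522)
After 4 (thin lens f=-54): x=1871/115 (≈16.2696) theta=1408/3105 (≈0.4535)
After 5 (propagate distance d=27): x=3279/115 (≈28.5130) theta=1408/3105 (≈0.4535)
After 6 (curved mirror R=73): x=3279/115 (≈28.5130) theta=-74282/226665 (≈-0.3277)
After 7 (propagate distance d=17 (to screen)): x=1040023/45333 (≈22.9419) theta=-74282/226665 (≈-0.3277)
|theta_initial|=0.4000 |theta_final|=74282/226665 (≈0.3277) -> not increased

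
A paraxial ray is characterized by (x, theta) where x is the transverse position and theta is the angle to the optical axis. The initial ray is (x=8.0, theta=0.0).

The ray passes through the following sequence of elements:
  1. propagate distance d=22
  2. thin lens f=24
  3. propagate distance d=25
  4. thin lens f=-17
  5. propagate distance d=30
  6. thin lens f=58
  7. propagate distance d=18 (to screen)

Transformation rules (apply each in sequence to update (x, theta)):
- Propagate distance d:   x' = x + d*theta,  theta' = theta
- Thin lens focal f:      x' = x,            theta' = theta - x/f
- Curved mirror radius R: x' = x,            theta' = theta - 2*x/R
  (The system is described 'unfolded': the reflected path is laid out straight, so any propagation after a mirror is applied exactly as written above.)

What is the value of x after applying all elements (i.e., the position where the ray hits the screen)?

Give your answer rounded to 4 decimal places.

Answer: -13.8851

Derivation:
Initial: x=8.0000 theta=0.0000
After 1 (propagate distance d=22): x=8.0000 theta=0.0000
After 2 (thin lens f=24): x=8.0000 theta=-1/3 (≈-0.3333)
After 3 (propagate distance d=25): x=-1/3 (≈-0.3333) theta=-1/3 (≈-0.3333)
After 4 (thin lens f=-17): x=-1/3 (≈-0.3333) theta=-6/17 (≈-0.3529)
After 5 (propagate distance d=30): x=-557/51 (≈-10.9216) theta=-6/17 (≈-0.3529)
After 6 (thin lens f=58): x=-557/51 (≈-10.9216) theta=-487/2958 (≈-0.1646)
After 7 (propagate distance d=18 (to screen)): x=-1208/87 (≈-13.8851) theta=-487/2958 (≈-0.1646)
Rounded to 4 decimal places: x = -13.8851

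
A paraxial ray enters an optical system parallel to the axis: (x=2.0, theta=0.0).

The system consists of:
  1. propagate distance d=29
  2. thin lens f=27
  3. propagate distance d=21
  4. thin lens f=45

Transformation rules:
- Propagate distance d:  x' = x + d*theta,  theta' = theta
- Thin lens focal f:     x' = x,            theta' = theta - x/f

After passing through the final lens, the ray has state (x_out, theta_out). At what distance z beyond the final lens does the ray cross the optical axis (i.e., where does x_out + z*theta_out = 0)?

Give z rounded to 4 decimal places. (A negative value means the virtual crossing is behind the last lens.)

Initial: x=2.0000 theta=0.0000
After 1 (propagate distance d=29): x=2.0000 theta=0.0000
After 2 (thin lens f=27): x=2.0000 theta=-2/27 (≈-0.0741)
After 3 (propagate distance d=21): x=4/9 (≈0.4444) theta=-2/27 (≈-0.0741)
After 4 (thin lens f=45): x=4/9 (≈0.4444) theta=-34/405 (≈-0.0840)
z_focus = -x_out/theta_out = -(4/9)/(-34/405) = 90/17 ≈ 5.2941
Rounded to 4 decimal places: z = 5.2941

Answer: 5.2941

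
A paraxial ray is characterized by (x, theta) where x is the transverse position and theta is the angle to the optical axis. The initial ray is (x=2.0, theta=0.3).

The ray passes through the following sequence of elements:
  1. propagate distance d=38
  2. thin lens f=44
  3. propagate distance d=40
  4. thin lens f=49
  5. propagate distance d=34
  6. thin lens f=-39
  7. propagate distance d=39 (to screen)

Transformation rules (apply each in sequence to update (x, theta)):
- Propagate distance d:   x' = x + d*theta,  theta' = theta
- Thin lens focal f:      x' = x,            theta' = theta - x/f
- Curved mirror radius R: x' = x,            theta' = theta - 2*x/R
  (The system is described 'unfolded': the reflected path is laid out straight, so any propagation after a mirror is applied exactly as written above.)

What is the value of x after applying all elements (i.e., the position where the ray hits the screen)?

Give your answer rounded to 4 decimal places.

Initial: x=2.0000 theta=0.3000
After 1 (propagate distance d=38): x=13.4000 theta=0.3000
After 2 (thin lens f=44): x=13.4000 theta=-1/220 (≈-0.0045)
After 3 (propagate distance d=40): x=727/55 (≈13.2182) theta=-1/220 (≈-0.0045)
After 4 (thin lens f=49): x=727/55 (≈13.2182) theta=-2957/10780 (≈-0.2743)
After 5 (propagate distance d=34): x=1907/490 (≈3.8918) theta=-2957/10780 (≈-0.2743)
After 6 (thin lens f=-39): x=1907/490 (≈3.8918) theta=-73369/420420 (≈-0.1745)
After 7 (propagate distance d=39 (to screen)): x=-6283/2156 (≈-2.9142) theta=-73369/420420 (≈-0.1745)
Rounded to 4 decimal places: x = -2.9142

Answer: -2.9142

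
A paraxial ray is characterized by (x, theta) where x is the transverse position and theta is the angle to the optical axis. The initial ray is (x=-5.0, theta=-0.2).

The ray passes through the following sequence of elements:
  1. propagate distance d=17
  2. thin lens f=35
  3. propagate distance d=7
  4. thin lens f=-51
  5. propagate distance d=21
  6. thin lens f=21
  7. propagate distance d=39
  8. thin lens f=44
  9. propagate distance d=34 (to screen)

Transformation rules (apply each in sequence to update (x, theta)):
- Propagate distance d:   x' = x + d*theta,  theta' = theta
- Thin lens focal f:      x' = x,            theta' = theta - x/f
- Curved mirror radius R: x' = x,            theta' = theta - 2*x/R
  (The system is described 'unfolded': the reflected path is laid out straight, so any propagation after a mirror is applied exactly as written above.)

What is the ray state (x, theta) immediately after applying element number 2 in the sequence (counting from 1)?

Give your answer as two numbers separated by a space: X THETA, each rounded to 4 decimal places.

Answer: -8.4000 0.0400

Derivation:
Initial: x=-5.0000 theta=-0.2000
After 1 (propagate distance d=17): x=-8.4000 theta=-0.2000
After 2 (thin lens f=35): x=-8.4000 theta=0.0400
Rounded to 4 decimal places: x = -8.4000, theta = 0.0400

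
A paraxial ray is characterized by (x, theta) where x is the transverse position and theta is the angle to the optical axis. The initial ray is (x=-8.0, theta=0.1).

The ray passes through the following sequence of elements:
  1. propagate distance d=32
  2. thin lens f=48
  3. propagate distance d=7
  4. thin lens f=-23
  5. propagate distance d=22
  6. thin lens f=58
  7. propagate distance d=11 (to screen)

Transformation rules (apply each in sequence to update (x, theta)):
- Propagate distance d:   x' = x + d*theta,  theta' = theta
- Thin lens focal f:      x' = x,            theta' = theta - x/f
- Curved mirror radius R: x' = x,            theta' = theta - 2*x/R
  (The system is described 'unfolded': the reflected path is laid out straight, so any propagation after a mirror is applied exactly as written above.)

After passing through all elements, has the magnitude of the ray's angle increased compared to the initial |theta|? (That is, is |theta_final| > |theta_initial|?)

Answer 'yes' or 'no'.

Answer: no

Derivation:
Initial: x=-8.0000 theta=0.1000
After 1 (propagate distance d=32): x=-4.8000 theta=0.1000
After 2 (thin lens f=48): x=-4.8000 theta=0.2000
After 3 (propagate distance d=7): x=-3.4000 theta=0.2000
After 4 (thin lens f=-23): x=-3.4000 theta=6/115 (≈0.0522)
After 5 (propagate distance d=22): x=-259/115 (≈-2.2522) theta=6/115 (≈0.0522)
After 6 (thin lens f=58): x=-259/115 (≈-2.2522) theta=607/6670 (≈0.0910)
After 7 (propagate distance d=11 (to screen)): x=-1669/1334 (≈-1.2511) theta=607/6670 (≈0.0910)
|theta_initial|=0.1000 |theta_final|=607/6670 (≈0.0910) -> not increased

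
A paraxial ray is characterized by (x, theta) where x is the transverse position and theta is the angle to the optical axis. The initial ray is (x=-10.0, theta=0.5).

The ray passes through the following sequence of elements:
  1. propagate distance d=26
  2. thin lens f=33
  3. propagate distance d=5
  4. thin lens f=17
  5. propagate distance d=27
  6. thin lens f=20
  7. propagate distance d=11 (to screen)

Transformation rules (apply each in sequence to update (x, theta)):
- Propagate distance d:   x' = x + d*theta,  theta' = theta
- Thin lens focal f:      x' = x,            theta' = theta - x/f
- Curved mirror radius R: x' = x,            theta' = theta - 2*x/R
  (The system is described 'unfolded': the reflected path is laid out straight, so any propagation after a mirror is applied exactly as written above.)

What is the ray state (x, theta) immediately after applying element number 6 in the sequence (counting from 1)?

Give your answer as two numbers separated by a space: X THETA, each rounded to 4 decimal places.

Initial: x=-10.0000 theta=0.5000
After 1 (propagate distance d=26): x=3.0000 theta=0.5000
After 2 (thin lens f=33): x=3.0000 theta=9/22 (≈0.4091)
After 3 (propagate distance d=5): x=111/22 (≈5.0455) theta=9/22 (≈0.4091)
After 4 (thin lens f=17): x=111/22 (≈5.0455) theta=21/187 (≈0.1123)
After 5 (propagate distance d=27): x=3021/374 (≈8.0775) theta=21/187 (≈0.1123)
After 6 (thin lens f=20): x=3021/374 (≈8.0775) theta=-2181/7480 (≈-0.2916)
Rounded to 4 decimal places: x = 8.0775, theta = -0.2916

Answer: 8.0775 -0.2916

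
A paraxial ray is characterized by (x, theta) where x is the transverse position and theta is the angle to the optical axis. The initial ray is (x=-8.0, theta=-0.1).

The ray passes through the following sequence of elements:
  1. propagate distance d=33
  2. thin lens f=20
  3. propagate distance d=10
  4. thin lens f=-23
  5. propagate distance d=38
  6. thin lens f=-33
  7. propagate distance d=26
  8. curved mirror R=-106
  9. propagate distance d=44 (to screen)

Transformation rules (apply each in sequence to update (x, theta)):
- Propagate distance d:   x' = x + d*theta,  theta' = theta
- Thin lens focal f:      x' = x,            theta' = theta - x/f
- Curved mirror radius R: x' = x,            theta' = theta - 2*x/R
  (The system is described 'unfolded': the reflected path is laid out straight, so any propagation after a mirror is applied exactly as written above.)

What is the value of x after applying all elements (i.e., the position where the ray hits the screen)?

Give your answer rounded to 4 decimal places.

Initial: x=-8.0000 theta=-0.1000
After 1 (propagate distance d=33): x=-11.3000 theta=-0.1000
After 2 (thin lens f=20): x=-11.3000 theta=0.4650
After 3 (propagate distance d=10): x=-6.6500 theta=0.4650
After 4 (thin lens f=-23): x=-6.6500 theta=809/4600 (≈0.1759)
After 5 (propagate distance d=38): x=19/575 (≈0.0330) theta=809/4600 (≈0.1759)
After 6 (thin lens f=-33): x=19/575 (≈0.0330) theta=26849/151800 (≈0.1769)
After 7 (propagate distance d=26): x=70309/15180 (≈4.6317) theta=26849/151800 (≈0.1769)
After 8 (curved mirror R=-106): x=70309/15180 (≈4.6317) theta=2126087/8045400 (≈0.2643)
After 9 (propagate distance d=44 (to screen)): x=21801933/1340900 (≈16.2592) theta=2126087/8045400 (≈0.2643)
Rounded to 4 decimal places: x = 16.2592

Answer: 16.2592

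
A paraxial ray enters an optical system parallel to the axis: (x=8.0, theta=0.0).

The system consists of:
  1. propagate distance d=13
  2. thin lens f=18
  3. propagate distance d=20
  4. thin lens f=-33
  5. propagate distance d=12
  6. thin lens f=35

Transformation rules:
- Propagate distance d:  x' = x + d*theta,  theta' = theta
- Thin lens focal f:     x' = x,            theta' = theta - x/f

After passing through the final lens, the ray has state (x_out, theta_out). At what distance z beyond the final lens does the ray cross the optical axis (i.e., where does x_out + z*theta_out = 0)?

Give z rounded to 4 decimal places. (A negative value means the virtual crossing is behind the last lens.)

Answer: -23.0176

Derivation:
Initial: x=8.0000 theta=0.0000
After 1 (propagate distance d=13): x=8.0000 theta=0.0000
After 2 (thin lens f=18): x=8.0000 theta=-4/9 (≈-0.4444)
After 3 (propagate distance d=20): x=-8/9 (≈-0.8889) theta=-4/9 (≈-0.4444)
After 4 (thin lens f=-33): x=-8/9 (≈-0.8889) theta=-140/297 (≈-0.4714)
After 5 (propagate distance d=12): x=-72/11 (≈-6.5455) theta=-140/297 (≈-0.4714)
After 6 (thin lens f=35): x=-72/11 (≈-6.5455) theta=-2956/10395 (≈-0.2844)
z_focus = -x_out/theta_out = -(-72/11)/(-2956/10395) = -17010/739 ≈ -23.0176
Rounded to 4 decimal places: z = -23.0176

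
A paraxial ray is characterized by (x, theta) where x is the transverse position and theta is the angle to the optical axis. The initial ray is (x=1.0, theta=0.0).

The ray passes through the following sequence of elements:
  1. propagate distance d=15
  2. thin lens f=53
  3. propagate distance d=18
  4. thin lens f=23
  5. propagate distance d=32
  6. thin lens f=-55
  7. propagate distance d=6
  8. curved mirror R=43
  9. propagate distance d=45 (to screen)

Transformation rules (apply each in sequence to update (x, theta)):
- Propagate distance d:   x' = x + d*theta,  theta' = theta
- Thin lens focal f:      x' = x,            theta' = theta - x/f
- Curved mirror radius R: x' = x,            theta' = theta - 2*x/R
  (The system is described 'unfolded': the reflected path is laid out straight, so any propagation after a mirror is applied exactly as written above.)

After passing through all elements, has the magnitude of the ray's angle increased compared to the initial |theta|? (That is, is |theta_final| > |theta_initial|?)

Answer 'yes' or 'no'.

Answer: yes

Derivation:
Initial: x=1.0000 theta=0.0000
After 1 (propagate distance d=15): x=1.0000 theta=0.0000
After 2 (thin lens f=53): x=1.0000 theta=-1/53 (≈-0.0189)
After 3 (propagate distance d=18): x=35/53 (≈0.6604) theta=-1/53 (≈-0.0189)
After 4 (thin lens f=23): x=35/53 (≈0.6604) theta=-58/1219 (≈-0.0476)
After 5 (propagate distance d=32): x=-1051/1219 (≈-0.8622) theta=-58/1219 (≈-0.0476)
After 6 (thin lens f=-55): x=-1051/1219 (≈-0.8622) theta=-4241/67045 (≈-0.0633)
After 7 (propagate distance d=6): x=-83251/67045 (≈-1.2417) theta=-4241/67045 (≈-0.0633)
After 8 (curved mirror R=43): x=-83251/67045 (≈-1.2417) theta=-15861/2882935 (≈-0.0055)
After 9 (propagate distance d=45 (to screen)): x=-4293538/2882935 (≈-1.4893) theta=-15861/2882935 (≈-0.0055)
|theta_initial|=0.0000 |theta_final|=15861/2882935 (≈0.0055) -> increased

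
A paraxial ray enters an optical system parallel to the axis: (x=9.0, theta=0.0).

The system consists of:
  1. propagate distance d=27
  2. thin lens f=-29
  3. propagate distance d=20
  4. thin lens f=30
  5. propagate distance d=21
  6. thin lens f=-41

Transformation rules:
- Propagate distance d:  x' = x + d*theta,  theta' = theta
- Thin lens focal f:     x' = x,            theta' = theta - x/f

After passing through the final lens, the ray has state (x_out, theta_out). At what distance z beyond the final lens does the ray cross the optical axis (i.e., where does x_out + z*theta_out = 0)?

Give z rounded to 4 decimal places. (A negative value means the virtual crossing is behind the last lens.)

Initial: x=9.0000 theta=0.0000
After 1 (propagate distance d=27): x=9.0000 theta=0.0000
After 2 (thin lens f=-29): x=9.0000 theta=9/29 (≈0.3103)
After 3 (propagate distance d=20): x=441/29 (≈15.2069) theta=9/29 (≈0.3103)
After 4 (thin lens f=30): x=441/29 (≈15.2069) theta=-57/290 (≈-0.1966)
After 5 (propagate distance d=21): x=3213/290 (≈11.0793) theta=-57/290 (≈-0.1966)
After 6 (thin lens f=-41): x=3213/290 (≈11.0793) theta=438/5945 (≈0.0737)
z_focus = -x_out/theta_out = -(3213/290)/(438/5945) = -43911/292 ≈ -150.3801
Rounded to 4 decimal places: z = -150.3801

Answer: -150.3801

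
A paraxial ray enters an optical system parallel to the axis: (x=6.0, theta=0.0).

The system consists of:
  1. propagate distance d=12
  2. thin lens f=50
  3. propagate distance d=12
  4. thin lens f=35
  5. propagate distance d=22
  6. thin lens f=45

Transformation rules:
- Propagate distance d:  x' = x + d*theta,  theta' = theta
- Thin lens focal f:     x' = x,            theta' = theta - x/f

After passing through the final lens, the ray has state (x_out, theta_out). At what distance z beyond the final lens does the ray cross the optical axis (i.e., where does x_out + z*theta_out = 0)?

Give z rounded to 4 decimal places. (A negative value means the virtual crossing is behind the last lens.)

Initial: x=6.0000 theta=0.0000
After 1 (propagate distance d=12): x=6.0000 theta=0.0000
After 2 (thin lens f=50): x=6.0000 theta=-0.1200
After 3 (propagate distance d=12): x=4.5600 theta=-0.1200
After 4 (thin lens f=35): x=4.5600 theta=-219/875 (≈-0.2503)
After 5 (propagate distance d=22): x=-828/875 (≈-0.9463) theta=-219/875 (≈-0.2503)
After 6 (thin lens f=45): x=-828/875 (≈-0.9463) theta=-1003/4375 (≈-0.2293)
z_focus = -x_out/theta_out = -(-828/875)/(-1003/4375) = -4140/1003 ≈ -4.1276
Rounded to 4 decimal places: z = -4.1276

Answer: -4.1276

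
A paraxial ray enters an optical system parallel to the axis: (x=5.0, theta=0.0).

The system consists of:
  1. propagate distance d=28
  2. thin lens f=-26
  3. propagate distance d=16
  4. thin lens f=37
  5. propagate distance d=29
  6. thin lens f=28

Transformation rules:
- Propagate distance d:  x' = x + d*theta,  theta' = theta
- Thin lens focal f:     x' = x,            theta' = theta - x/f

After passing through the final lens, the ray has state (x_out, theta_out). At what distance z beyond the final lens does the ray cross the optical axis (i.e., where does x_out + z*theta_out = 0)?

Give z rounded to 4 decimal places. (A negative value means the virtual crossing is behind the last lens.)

Initial: x=5.0000 theta=0.0000
After 1 (propagate distance d=28): x=5.0000 theta=0.0000
After 2 (thin lens f=-26): x=5.0000 theta=5/26 (≈0.1923)
After 3 (propagate distance d=16): x=105/13 (≈8.0769) theta=5/26 (≈0.1923)
After 4 (thin lens f=37): x=105/13 (≈8.0769) theta=-25/962 (≈-0.0260)
After 5 (propagate distance d=29): x=7045/962 (≈7.3233) theta=-25/962 (≈-0.0260)
After 6 (thin lens f=28): x=7045/962 (≈7.3233) theta=-7745/26936 (≈-0.2875)
z_focus = -x_out/theta_out = -(7045/962)/(-7745/26936) = 39452/1549 ≈ 25.4693
Rounded to 4 decimal places: z = 25.4693

Answer: 25.4693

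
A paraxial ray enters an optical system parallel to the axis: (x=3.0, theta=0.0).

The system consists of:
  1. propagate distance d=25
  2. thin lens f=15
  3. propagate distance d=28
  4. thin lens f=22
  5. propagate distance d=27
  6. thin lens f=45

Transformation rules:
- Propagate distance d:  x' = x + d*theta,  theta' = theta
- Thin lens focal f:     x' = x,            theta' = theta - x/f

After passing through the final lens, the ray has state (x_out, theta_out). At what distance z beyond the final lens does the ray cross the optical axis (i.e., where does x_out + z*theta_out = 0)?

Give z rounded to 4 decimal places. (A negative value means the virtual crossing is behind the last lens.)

Answer: 191.9758

Derivation:
Initial: x=3.0000 theta=0.0000
After 1 (propagate distance d=25): x=3.0000 theta=0.0000
After 2 (thin lens f=15): x=3.0000 theta=-0.2000
After 3 (propagate distance d=28): x=-2.6000 theta=-0.2000
After 4 (thin lens f=22): x=-2.6000 theta=-9/110 (≈-0.0818)
After 5 (propagate distance d=27): x=-529/110 (≈-4.8091) theta=-9/110 (≈-0.0818)
After 6 (thin lens f=45): x=-529/110 (≈-4.8091) theta=62/2475 (≈0.0251)
z_focus = -x_out/theta_out = -(-529/110)/(62/2475) = 23805/124 ≈ 191.9758
Rounded to 4 decimal places: z = 191.9758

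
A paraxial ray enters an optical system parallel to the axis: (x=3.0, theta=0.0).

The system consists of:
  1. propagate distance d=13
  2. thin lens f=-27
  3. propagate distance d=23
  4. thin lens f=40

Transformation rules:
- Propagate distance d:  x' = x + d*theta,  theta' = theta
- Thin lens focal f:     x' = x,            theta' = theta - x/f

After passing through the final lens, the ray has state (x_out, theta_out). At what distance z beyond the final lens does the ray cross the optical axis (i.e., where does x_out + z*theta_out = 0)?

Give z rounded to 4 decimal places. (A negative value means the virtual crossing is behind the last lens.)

Answer: 200.0000

Derivation:
Initial: x=3.0000 theta=0.0000
After 1 (propagate distance d=13): x=3.0000 theta=0.0000
After 2 (thin lens f=-27): x=3.0000 theta=1/9 (≈0.1111)
After 3 (propagate distance d=23): x=50/9 (≈5.5556) theta=1/9 (≈0.1111)
After 4 (thin lens f=40): x=50/9 (≈5.5556) theta=-1/36 (≈-0.0278)
z_focus = -x_out/theta_out = -(50/9)/(-1/36) = 200.0000
Rounded to 4 decimal places: z = 200.0000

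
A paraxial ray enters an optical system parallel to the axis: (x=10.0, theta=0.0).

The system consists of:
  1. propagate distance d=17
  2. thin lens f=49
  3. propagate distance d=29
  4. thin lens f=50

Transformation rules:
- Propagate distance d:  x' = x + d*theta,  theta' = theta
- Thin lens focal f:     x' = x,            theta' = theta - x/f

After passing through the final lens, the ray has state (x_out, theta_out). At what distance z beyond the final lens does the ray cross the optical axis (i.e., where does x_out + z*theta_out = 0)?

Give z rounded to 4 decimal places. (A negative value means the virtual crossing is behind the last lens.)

Initial: x=10.0000 theta=0.0000
After 1 (propagate distance d=17): x=10.0000 theta=0.0000
After 2 (thin lens f=49): x=10.0000 theta=-10/49 (≈-0.2041)
After 3 (propagate distance d=29): x=200/49 (≈4.0816) theta=-10/49 (≈-0.2041)
After 4 (thin lens f=50): x=200/49 (≈4.0816) theta=-2/7 (≈-0.2857)
z_focus = -x_out/theta_out = -(200/49)/(-2/7) = 100/7 ≈ 14.2857
Rounded to 4 decimal places: z = 14.2857

Answer: 14.2857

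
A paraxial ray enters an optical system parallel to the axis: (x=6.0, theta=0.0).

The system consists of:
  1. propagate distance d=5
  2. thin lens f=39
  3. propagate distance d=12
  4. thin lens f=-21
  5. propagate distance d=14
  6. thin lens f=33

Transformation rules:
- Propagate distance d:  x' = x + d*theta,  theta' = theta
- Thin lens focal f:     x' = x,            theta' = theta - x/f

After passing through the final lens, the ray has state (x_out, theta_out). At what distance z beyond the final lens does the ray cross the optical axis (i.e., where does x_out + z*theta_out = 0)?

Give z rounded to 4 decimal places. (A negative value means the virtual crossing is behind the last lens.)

Initial: x=6.0000 theta=0.0000
After 1 (propagate distance d=5): x=6.0000 theta=0.0000
After 2 (thin lens f=39): x=6.0000 theta=-2/13 (≈-0.1538)
After 3 (propagate distance d=12): x=54/13 (≈4.1538) theta=-2/13 (≈-0.1538)
After 4 (thin lens f=-21): x=54/13 (≈4.1538) theta=4/91 (≈0.0440)
After 5 (propagate distance d=14): x=62/13 (≈4.7692) theta=4/91 (≈0.0440)
After 6 (thin lens f=33): x=62/13 (≈4.7692) theta=-302/3003 (≈-0.1006)
z_focus = -x_out/theta_out = -(62/13)/(-302/3003) = 7161/151 ≈ 47.4238
Rounded to 4 decimal places: z = 47.4238

Answer: 47.4238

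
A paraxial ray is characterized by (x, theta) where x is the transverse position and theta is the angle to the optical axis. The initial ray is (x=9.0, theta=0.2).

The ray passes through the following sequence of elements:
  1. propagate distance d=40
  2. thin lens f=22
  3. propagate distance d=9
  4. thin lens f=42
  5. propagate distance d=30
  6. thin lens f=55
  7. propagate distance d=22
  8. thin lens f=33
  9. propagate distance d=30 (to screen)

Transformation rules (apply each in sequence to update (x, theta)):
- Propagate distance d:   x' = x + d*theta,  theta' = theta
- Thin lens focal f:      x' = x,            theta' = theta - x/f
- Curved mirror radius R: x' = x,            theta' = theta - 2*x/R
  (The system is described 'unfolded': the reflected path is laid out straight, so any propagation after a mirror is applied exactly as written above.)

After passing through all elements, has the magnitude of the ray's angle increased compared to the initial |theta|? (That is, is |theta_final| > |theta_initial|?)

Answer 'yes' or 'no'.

Answer: yes

Derivation:
Initial: x=9.0000 theta=0.2000
After 1 (propagate distance d=40): x=17.0000 theta=0.2000
After 2 (thin lens f=22): x=17.0000 theta=-63/110 (≈-0.5727)
After 3 (propagate distance d=9): x=1303/110 (≈11.8455) theta=-63/110 (≈-0.5727)
After 4 (thin lens f=42): x=1303/110 (≈11.8455) theta=-359/420 (≈-0.8548)
After 5 (propagate distance d=30): x=-5312/385 (≈-13.7974) theta=-359/420 (≈-0.8548)
After 6 (thin lens f=55): x=-5312/385 (≈-13.7974) theta=-153451/254100 (≈-0.6039)
After 7 (propagate distance d=22): x=-312811/11550 (≈-27.0832) theta=-153451/254100 (≈-0.6039)
After 8 (thin lens f=33): x=-312811/11550 (≈-27.0832) theta=165269/762300 (≈0.2168)
After 9 (propagate distance d=30 (to screen)): x=-1307288/63525 (≈-20.5791) theta=165269/762300 (≈0.2168)
|theta_initial|=0.2000 |theta_final|=165269/762300 (≈0.2168) -> increased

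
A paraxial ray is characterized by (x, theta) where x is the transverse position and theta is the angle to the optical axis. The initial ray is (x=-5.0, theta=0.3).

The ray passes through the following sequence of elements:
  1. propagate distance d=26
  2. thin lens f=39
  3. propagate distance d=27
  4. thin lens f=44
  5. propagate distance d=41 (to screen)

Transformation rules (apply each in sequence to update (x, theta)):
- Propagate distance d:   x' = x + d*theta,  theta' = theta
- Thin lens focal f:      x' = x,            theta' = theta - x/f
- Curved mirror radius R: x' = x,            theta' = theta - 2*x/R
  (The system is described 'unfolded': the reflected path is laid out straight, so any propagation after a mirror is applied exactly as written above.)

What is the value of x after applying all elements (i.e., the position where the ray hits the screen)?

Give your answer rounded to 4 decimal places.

Answer: 9.9674

Derivation:
Initial: x=-5.0000 theta=0.3000
After 1 (propagate distance d=26): x=2.8000 theta=0.3000
After 2 (thin lens f=39): x=2.8000 theta=89/390 (≈0.2282)
After 3 (propagate distance d=27): x=233/26 (≈8.9615) theta=89/390 (≈0.2282)
After 4 (thin lens f=44): x=233/26 (≈8.9615) theta=421/17160 (≈0.0245)
After 5 (propagate distance d=41 (to screen)): x=13157/1320 (≈9.9674) theta=421/17160 (≈0.0245)
Rounded to 4 decimal places: x = 9.9674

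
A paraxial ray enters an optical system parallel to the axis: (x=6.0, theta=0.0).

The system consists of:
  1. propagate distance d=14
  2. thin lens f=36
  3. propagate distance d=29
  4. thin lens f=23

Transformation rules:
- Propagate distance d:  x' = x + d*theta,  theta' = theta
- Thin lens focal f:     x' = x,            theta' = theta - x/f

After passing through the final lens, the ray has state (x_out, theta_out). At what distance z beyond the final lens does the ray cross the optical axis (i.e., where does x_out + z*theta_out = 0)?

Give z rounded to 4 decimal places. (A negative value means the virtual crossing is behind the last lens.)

Answer: 5.3667

Derivation:
Initial: x=6.0000 theta=0.0000
After 1 (propagate distance d=14): x=6.0000 theta=0.0000
After 2 (thin lens f=36): x=6.0000 theta=-1/6 (≈-0.1667)
After 3 (propagate distance d=29): x=7/6 (≈1.1667) theta=-1/6 (≈-0.1667)
After 4 (thin lens f=23): x=7/6 (≈1.1667) theta=-5/23 (≈-0.2174)
z_focus = -x_out/theta_out = -(7/6)/(-5/23) = 161/30 ≈ 5.3667
Rounded to 4 decimal places: z = 5.3667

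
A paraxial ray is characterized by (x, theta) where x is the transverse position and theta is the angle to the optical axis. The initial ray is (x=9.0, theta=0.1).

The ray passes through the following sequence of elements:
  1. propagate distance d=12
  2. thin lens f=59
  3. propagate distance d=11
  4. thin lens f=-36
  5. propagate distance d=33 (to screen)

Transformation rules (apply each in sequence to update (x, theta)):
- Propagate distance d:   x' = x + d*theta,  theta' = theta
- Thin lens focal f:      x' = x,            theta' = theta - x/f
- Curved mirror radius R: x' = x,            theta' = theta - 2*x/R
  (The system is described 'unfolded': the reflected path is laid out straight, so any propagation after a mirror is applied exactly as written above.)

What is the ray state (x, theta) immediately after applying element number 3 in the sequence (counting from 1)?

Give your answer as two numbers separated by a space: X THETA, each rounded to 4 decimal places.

Answer: 9.3983 -0.0729

Derivation:
Initial: x=9.0000 theta=0.1000
After 1 (propagate distance d=12): x=10.2000 theta=0.1000
After 2 (thin lens f=59): x=10.2000 theta=-43/590 (≈-0.0729)
After 3 (propagate distance d=11): x=1109/118 (≈9.3983) theta=-43/590 (≈-0.0729)
Rounded to 4 decimal places: x = 9.3983, theta = -0.0729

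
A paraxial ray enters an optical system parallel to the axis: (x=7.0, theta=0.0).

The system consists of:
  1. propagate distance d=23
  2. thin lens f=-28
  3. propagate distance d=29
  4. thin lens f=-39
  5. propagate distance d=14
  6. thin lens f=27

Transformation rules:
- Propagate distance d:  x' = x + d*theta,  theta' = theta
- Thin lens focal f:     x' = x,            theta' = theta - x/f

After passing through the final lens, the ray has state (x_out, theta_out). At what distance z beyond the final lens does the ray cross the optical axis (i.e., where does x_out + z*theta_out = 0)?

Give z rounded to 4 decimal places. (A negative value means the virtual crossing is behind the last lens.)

Answer: 98.7785

Derivation:
Initial: x=7.0000 theta=0.0000
After 1 (propagate distance d=23): x=7.0000 theta=0.0000
After 2 (thin lens f=-28): x=7.0000 theta=0.2500
After 3 (propagate distance d=29): x=14.2500 theta=0.2500
After 4 (thin lens f=-39): x=14.2500 theta=8/13 (≈0.6154)
After 5 (propagate distance d=14): x=1189/52 (≈22.8654) theta=8/13 (≈0.6154)
After 6 (thin lens f=27): x=1189/52 (≈22.8654) theta=-25/108 (≈-0.2315)
z_focus = -x_out/theta_out = -(1189/52)/(-25/108) = 32103/325 ≈ 98.7785
Rounded to 4 decimal places: z = 98.7785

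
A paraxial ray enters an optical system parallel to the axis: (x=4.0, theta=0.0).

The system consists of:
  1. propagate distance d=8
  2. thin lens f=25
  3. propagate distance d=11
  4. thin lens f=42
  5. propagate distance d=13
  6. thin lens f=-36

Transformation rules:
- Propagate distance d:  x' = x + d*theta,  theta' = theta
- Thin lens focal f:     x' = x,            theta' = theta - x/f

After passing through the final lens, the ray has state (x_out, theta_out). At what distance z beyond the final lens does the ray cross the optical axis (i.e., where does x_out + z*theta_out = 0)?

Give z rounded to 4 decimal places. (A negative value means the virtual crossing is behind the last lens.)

Initial: x=4.0000 theta=0.0000
After 1 (propagate distance d=8): x=4.0000 theta=0.0000
After 2 (thin lens f=25): x=4.0000 theta=-0.1600
After 3 (propagate distance d=11): x=2.2400 theta=-0.1600
After 4 (thin lens f=42): x=2.2400 theta=-16/75 (≈-0.2133)
After 5 (propagate distance d=13): x=-8/15 (≈-0.5333) theta=-16/75 (≈-0.2133)
After 6 (thin lens f=-36): x=-8/15 (≈-0.5333) theta=-154/675 (≈-0.2281)
z_focus = -x_out/theta_out = -(-8/15)/(-154/675) = -180/77 ≈ -2.3377
Rounded to 4 decimal places: z = -2.3377

Answer: -2.3377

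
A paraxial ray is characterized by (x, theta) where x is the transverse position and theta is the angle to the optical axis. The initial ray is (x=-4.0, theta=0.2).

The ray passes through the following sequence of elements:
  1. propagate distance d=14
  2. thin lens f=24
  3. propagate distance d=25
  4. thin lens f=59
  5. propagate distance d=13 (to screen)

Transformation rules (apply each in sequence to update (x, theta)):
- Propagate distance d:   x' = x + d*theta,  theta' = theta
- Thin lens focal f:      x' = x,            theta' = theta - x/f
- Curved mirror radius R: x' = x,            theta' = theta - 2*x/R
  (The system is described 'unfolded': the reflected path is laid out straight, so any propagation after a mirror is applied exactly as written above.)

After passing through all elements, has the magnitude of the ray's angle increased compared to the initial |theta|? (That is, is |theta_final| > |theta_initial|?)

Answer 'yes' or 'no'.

Answer: no

Derivation:
Initial: x=-4.0000 theta=0.2000
After 1 (propagate distance d=14): x=-1.2000 theta=0.2000
After 2 (thin lens f=24): x=-1.2000 theta=0.2500
After 3 (propagate distance d=25): x=5.0500 theta=0.2500
After 4 (thin lens f=59): x=5.0500 theta=97/590 (≈0.1644)
After 5 (propagate distance d=13 (to screen)): x=8481/1180 (≈7.1873) theta=97/590 (≈0.1644)
|theta_initial|=0.2000 |theta_final|=97/590 (≈0.1644) -> not increased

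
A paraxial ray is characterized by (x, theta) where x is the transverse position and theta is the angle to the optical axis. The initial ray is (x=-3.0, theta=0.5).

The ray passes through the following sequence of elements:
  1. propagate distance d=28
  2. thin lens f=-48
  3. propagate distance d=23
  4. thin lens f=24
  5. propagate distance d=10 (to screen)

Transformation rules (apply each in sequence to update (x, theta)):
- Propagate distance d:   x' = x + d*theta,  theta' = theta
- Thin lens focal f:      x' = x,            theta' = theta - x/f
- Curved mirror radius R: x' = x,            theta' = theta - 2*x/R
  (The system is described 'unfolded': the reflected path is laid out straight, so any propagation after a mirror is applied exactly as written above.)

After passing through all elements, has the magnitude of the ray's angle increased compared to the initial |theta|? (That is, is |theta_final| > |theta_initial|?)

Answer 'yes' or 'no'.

Answer: no

Derivation:
Initial: x=-3.0000 theta=0.5000
After 1 (propagate distance d=28): x=11.0000 theta=0.5000
After 2 (thin lens f=-48): x=11.0000 theta=35/48 (≈0.7292)
After 3 (propagate distance d=23): x=1333/48 (≈27.7708) theta=35/48 (≈0.7292)
After 4 (thin lens f=24): x=1333/48 (≈27.7708) theta=-493/1152 (≈-0.4280)
After 5 (propagate distance d=10 (to screen)): x=13531/576 (≈23.4913) theta=-493/1152 (≈-0.4280)
|theta_initial|=0.5000 |theta_final|=493/1152 (≈0.4280) -> not increased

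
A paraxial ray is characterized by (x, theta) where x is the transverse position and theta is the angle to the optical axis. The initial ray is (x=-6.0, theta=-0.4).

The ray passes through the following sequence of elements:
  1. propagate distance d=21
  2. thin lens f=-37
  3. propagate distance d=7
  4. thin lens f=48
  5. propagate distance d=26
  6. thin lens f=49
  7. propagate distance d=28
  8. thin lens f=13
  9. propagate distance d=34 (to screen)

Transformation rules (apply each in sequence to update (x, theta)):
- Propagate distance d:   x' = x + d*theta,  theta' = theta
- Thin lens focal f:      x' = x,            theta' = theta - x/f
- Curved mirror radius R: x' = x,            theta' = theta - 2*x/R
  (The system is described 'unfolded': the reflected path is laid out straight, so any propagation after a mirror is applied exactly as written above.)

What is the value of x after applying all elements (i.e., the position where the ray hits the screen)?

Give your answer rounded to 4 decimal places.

Initial: x=-6.0000 theta=-0.4000
After 1 (propagate distance d=21): x=-14.4000 theta=-0.4000
After 2 (thin lens f=-37): x=-14.4000 theta=-146/185 (≈-0.7892)
After 3 (propagate distance d=7): x=-3686/185 (≈-19.9243) theta=-146/185 (≈-0.7892)
After 4 (thin lens f=48): x=-3686/185 (≈-19.9243) theta=-1661/4440 (≈-0.3741)
After 5 (propagate distance d=26): x=-13165/444 (≈-29.6509) theta=-1661/4440 (≈-0.3741)
After 6 (thin lens f=49): x=-13165/444 (≈-29.6509) theta=50261/217560 (≈0.2310)
After 7 (propagate distance d=28): x=-360253/15540 (≈-23.1823) theta=50261/217560 (≈0.2310)
After 8 (thin lens f=13): x=-360253/15540 (≈-23.1823) theta=1139387/565656 (≈2.0143)
After 9 (propagate distance d=34 (to screen)): x=16016218/353535 (≈45.3031) theta=1139387/565656 (≈2.0143)
Rounded to 4 decimal places: x = 45.3031

Answer: 45.3031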